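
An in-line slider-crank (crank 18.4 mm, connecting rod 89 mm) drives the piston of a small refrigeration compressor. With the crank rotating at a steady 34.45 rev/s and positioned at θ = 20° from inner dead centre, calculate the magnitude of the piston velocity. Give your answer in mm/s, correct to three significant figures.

ω = 2π·34.5 = 216.5 rad/s
For an in-line slider-crank, x = r cosθ + √(L² − r² sin²θ), so v = −rω sinθ·[1 + r cosθ/√(L² − r² sin²θ)].
With r = 0.0184 m, L = 0.089 m, θ = 20°: √(L² − r² sin²θ) = 0.088777 m.
v = −0.0184·216.5·0.34202·[1 + 0.0184·0.93969/0.088777] = -1.6275 m/s.
|v| = 1.6275 m/s = 1627.5 mm/s.

1630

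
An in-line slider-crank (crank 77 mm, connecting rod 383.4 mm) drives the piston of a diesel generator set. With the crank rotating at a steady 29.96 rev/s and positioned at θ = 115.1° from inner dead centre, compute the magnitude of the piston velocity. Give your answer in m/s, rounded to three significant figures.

12.0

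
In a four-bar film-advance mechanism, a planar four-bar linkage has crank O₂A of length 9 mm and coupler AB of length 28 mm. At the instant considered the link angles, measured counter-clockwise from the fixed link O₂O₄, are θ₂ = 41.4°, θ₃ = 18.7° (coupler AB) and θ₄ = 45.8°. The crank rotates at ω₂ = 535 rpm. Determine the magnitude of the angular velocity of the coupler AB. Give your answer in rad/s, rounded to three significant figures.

ω₂ = 56.03 rad/s (from 535 rpm).
Differentiating the loop-closure r₂e^{iθ₂}+r₃e^{iθ₃}=r₁+r₄e^{iθ₄} gives r₂ω₂e^{iθ₂}+r₃ω₃e^{iθ₃}=r₄ω₄e^{iθ₄}.
Eliminating the other unknown: ω₃ = r₂ω₂ sin(θ₄−θ₂) / [r₃ sin(θ₃−θ₄)].
Numerator sine = +0.07672; denominator sine = -0.45554.
Result = 0.009·56.03·(+0.07672) / (0.028·(-0.45554)) = -3.0328 rad/s; magnitude 3.0328 rad/s.

3.03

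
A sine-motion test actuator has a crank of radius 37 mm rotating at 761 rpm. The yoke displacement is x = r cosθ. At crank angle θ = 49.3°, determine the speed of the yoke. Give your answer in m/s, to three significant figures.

2.24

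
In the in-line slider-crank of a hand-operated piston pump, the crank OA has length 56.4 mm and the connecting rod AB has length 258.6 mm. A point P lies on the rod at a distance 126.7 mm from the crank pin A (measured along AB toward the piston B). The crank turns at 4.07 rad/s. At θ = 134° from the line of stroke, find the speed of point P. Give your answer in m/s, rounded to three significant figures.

0.173

ω = 4.07 rad/s.  Crank-pin speed |V_A| = rω = 0.22955 m/s, perpendicular to OA.
Rod angle: sinφ = −(r/L) sinθ ⇒ φ = -9.026°; ω_rod = −rω cosθ/√(L²−r²sin²θ) = +0.62435 rad/s.
V_P = V_A + ω_rod × AP, with AP = 0.1267 m along the rod.
Components: V_Px = −rω sinθ − a·ω_rod·sinφ = -0.15271 m/s;  V_Py = rω cosθ + a·ω_rod·cosφ = -0.081332 m/s.
|V_P| = √(V_Px² + V_Py²) = 0.17302 m/s.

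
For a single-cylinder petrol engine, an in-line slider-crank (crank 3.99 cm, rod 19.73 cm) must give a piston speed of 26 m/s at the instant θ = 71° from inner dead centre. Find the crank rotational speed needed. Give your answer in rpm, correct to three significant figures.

For an in-line slider-crank, |v_piston| = rω|sinθ|·[1 + r cosθ/√(L² − r² sin²θ)].
With r = 0.0399 m, L = 0.1973 m, θ = 71°: the bracketed kinematic factor |dx/dθ| = 0.040257 m.
ω = v/|dx/dθ| = 26/0.040257 = 645.85 rad/s.
N = 60ω/(2π) = 6167.5 rpm.

6170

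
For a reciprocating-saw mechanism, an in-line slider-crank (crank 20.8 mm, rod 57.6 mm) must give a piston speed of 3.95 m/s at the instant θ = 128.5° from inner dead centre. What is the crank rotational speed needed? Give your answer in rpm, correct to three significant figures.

3030

For an in-line slider-crank, |v_piston| = rω|sinθ|·[1 + r cosθ/√(L² − r² sin²θ)].
With r = 0.0208 m, L = 0.0576 m, θ = 128.5°: the bracketed kinematic factor |dx/dθ| = 0.012463 m.
ω = v/|dx/dθ| = 3.95/0.012463 = 316.93 rad/s.
N = 60ω/(2π) = 3026.4 rpm.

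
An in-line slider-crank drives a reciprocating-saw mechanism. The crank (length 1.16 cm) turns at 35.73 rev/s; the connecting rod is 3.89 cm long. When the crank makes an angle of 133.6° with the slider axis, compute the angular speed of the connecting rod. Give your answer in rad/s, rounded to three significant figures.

ω = 224.5 rad/s (converted from 35.73 rev/s).
The rod makes angle φ with the slider axis where L sinφ = r sinθ; differentiating, L cosφ·φ̇ = r ω cosθ.
L cosφ = √(L² − r² sin²θ) = 0.037982 m.
|ω_rod| = r ω |cosθ| / √(L² − r² sin²θ) = 0.0116·224.5·0.68962/0.037982 = 47.283 rad/s.

47.3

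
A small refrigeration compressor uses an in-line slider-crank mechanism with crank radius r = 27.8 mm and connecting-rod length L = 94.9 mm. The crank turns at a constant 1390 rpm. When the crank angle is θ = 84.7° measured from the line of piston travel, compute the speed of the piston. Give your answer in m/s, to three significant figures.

ω = 2π·1390/60 = 145.6 rad/s
For an in-line slider-crank, x = r cosθ + √(L² − r² sin²θ), so v = −rω sinθ·[1 + r cosθ/√(L² − r² sin²θ)].
With r = 0.0278 m, L = 0.0949 m, θ = 84.7°: √(L² − r² sin²θ) = 0.090773 m.
v = −0.0278·145.6·0.99572·[1 + 0.0278·0.09237/0.090773] = -4.1433 m/s.
|v| = 4.1433 m/s.

4.14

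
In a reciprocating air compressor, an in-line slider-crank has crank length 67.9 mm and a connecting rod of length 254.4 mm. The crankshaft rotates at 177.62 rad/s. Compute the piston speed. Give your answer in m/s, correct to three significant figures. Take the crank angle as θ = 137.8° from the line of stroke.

6.47

ω = 177.6 rad/s
For an in-line slider-crank, x = r cosθ + √(L² − r² sin²θ), so v = −rω sinθ·[1 + r cosθ/√(L² − r² sin²θ)].
With r = 0.0679 m, L = 0.2544 m, θ = 137.8°: √(L² − r² sin²θ) = 0.25028 m.
v = −0.0679·177.6·0.67172·[1 + 0.0679·-0.74080/0.25028] = -6.473 m/s.
|v| = 6.473 m/s.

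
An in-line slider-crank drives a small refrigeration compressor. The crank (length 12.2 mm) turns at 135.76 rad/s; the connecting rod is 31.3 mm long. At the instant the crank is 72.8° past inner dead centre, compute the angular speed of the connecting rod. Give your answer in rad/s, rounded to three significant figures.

ω = 135.8 rad/s
The rod makes angle φ with the slider axis where L sinφ = r sinθ; differentiating, L cosφ·φ̇ = r ω cosθ.
L cosφ = √(L² − r² sin²θ) = 0.029049 m.
|ω_rod| = r ω |cosθ| / √(L² − r² sin²θ) = 0.0122·135.8·0.29571/0.029049 = 16.86 rad/s.

16.9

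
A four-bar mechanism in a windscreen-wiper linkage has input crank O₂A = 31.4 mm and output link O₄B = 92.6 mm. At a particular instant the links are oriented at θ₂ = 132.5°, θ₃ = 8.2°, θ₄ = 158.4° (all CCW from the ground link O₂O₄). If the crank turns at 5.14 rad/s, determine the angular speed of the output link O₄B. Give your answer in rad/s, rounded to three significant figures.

ω₂ = 5.14 rad/s
Differentiating the loop-closure r₂e^{iθ₂}+r₃e^{iθ₃}=r₁+r₄e^{iθ₄} gives r₂ω₂e^{iθ₂}+r₃ω₃e^{iθ₃}=r₄ω₄e^{iθ₄}.
Eliminating the other unknown: ω₄ = r₂ω₂ sin(θ₂−θ₃) / [r₄ sin(θ₄−θ₃)].
Numerator sine = +0.82610; denominator sine = +0.49697.
Result = 0.0314·5.14·(+0.82610) / (0.0926·(+0.49697)) = +2.8972 rad/s; magnitude 2.8972 rad/s.

2.90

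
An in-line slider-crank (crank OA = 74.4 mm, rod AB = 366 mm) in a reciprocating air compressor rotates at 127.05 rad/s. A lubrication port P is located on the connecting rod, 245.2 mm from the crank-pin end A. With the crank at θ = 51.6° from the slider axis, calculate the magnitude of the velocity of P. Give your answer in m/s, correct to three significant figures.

8.27

ω = 127 rad/s.  Crank-pin speed |V_A| = rω = 9.4525 m/s, perpendicular to OA.
Rod angle: sinφ = −(r/L) sinθ ⇒ φ = -9.167°; ω_rod = −rω cosθ/√(L²−r²sin²θ) = -16.25 rad/s.
V_P = V_A + ω_rod × AP, with AP = 0.2452 m along the rod.
Components: V_Px = −rω sinθ − a·ω_rod·sinφ = -8.0426 m/s;  V_Py = rω cosθ + a·ω_rod·cosφ = +1.9379 m/s.
|V_P| = √(V_Px² + V_Py²) = 8.2728 m/s.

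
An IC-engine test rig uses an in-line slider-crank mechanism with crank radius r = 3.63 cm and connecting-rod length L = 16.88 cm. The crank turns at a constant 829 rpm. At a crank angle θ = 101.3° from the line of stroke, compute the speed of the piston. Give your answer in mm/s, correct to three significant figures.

ω = 2π·829/60 = 86.81 rad/s
For an in-line slider-crank, x = r cosθ + √(L² − r² sin²θ), so v = −rω sinθ·[1 + r cosθ/√(L² − r² sin²θ)].
With r = 0.0363 m, L = 0.1688 m, θ = 101.3°: √(L² − r² sin²θ) = 0.165 m.
v = −0.0363·86.81·0.98061·[1 + 0.0363·-0.19595/0.165] = -2.957 m/s.
|v| = 2.957 m/s = 2957 mm/s.

2960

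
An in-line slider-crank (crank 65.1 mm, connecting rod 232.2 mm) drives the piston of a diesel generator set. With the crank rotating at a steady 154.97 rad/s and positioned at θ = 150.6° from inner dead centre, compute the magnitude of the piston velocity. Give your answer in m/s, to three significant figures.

3.73

ω = 155 rad/s
For an in-line slider-crank, x = r cosθ + √(L² − r² sin²θ), so v = −rω sinθ·[1 + r cosθ/√(L² − r² sin²θ)].
With r = 0.0651 m, L = 0.2322 m, θ = 150.6°: √(L² − r² sin²θ) = 0.22999 m.
v = −0.0651·155·0.49090·[1 + 0.0651·-0.87121/0.22999] = -3.7312 m/s.
|v| = 3.7312 m/s.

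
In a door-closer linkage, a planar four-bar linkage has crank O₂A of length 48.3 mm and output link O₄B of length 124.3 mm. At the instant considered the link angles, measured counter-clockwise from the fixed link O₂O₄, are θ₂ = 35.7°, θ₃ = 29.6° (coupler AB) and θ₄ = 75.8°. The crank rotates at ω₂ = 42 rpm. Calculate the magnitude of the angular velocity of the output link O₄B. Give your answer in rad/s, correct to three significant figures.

ω₂ = 4.398 rad/s (from 42 rpm).
Differentiating the loop-closure r₂e^{iθ₂}+r₃e^{iθ₃}=r₁+r₄e^{iθ₄} gives r₂ω₂e^{iθ₂}+r₃ω₃e^{iθ₃}=r₄ω₄e^{iθ₄}.
Eliminating the other unknown: ω₄ = r₂ω₂ sin(θ₂−θ₃) / [r₄ sin(θ₄−θ₃)].
Numerator sine = +0.10626; denominator sine = +0.72176.
Result = 0.0483·4.398·(+0.10626) / (0.1243·(+0.72176)) = +0.25162 rad/s; magnitude 0.25162 rad/s.

0.252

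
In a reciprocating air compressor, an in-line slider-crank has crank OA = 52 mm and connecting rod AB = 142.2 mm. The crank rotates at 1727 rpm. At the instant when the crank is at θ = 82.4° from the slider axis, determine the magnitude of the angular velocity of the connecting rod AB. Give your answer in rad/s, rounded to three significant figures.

ω = 180.9 rad/s (converted from 1727 rpm).
The rod makes angle φ with the slider axis where L sinφ = r sinθ; differentiating, L cosφ·φ̇ = r ω cosθ.
L cosφ = √(L² − r² sin²θ) = 0.13253 m.
|ω_rod| = r ω |cosθ| / √(L² − r² sin²θ) = 0.052·180.9·0.13226/0.13253 = 9.3849 rad/s.

9.38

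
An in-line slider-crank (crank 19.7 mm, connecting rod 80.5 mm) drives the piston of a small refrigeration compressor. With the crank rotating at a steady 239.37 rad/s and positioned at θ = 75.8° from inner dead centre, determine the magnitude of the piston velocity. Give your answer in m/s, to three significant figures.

ω = 239.4 rad/s
For an in-line slider-crank, x = r cosθ + √(L² − r² sin²θ), so v = −rω sinθ·[1 + r cosθ/√(L² − r² sin²θ)].
With r = 0.0197 m, L = 0.0805 m, θ = 75.8°: √(L² − r² sin²θ) = 0.078202 m.
v = −0.0197·239.4·0.96945·[1 + 0.0197·0.24531/0.078202] = -4.854 m/s.
|v| = 4.854 m/s.

4.85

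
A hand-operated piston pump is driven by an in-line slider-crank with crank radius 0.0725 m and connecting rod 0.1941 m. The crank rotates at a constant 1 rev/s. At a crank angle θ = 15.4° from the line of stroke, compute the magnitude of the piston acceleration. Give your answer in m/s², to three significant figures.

ω = 2π·1 = 6.283 rad/s
x(θ) = r cosθ + √(L² − r² sin²θ); with ω constant, a = ω²·d²x/dθ².
d²x/dθ² = −r cosθ − r²(cos2θ)/√u − r⁴ sin²2θ/(4u^{3/2}),  u = L² − r² sin²θ = 0.0373041 m².
Substituting r = 0.0725 m, L = 0.1941 m, θ = 15.4°: d²x/dθ² = -0.093524 m.
a = ω²·d²x/dθ² = (6.283)²·(-0.093524) = -3.6922 m/s²;  |a| = 3.6922 m/s².

3.69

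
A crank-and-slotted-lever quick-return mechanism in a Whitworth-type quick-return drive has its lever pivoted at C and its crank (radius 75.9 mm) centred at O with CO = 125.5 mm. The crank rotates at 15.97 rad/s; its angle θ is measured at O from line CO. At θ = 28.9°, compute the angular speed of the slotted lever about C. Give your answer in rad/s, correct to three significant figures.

5.90

ω = 15.97 rad/s
Crank pin A relative to C: A = (d + r cosθ, r sinθ); lever angle φ = atan2(r sinθ, d + r cosθ).
Differentiating tanφ: φ̇ = rω(d cosθ + r)/(d² + r² + 2dr cosθ).
d² + r² + 2dr cosθ = |CA|² = 0.0381894 m²;  d cosθ + r = +0.18577 m.
|ω_lever| = |0.0759·15.97·+0.18577| / 0.0381894 = 5.8963 rad/s.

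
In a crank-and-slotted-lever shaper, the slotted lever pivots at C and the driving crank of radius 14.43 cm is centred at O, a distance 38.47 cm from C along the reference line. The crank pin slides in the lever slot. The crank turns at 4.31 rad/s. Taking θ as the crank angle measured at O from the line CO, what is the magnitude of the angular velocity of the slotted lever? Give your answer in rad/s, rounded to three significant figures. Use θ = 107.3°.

0.137

ω = 4.31 rad/s
Crank pin A relative to C: A = (d + r cosθ, r sinθ); lever angle φ = atan2(r sinθ, d + r cosθ).
Differentiating tanφ: φ̇ = rω(d cosθ + r)/(d² + r² + 2dr cosθ).
d² + r² + 2dr cosθ = |CA|² = 0.135801 m²;  d cosθ + r = +0.0299 m.
|ω_lever| = |0.1443·4.31·+0.0299| / 0.135801 = 0.13693 rad/s.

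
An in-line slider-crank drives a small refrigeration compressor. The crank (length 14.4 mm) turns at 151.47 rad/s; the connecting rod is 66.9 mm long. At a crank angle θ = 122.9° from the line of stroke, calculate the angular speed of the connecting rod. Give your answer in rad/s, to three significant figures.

ω = 151.5 rad/s
The rod makes angle φ with the slider axis where L sinφ = r sinθ; differentiating, L cosφ·φ̇ = r ω cosθ.
L cosφ = √(L² − r² sin²θ) = 0.065798 m.
|ω_rod| = r ω |cosθ| / √(L² − r² sin²θ) = 0.0144·151.5·0.54317/0.065798 = 18.006 rad/s.

18.0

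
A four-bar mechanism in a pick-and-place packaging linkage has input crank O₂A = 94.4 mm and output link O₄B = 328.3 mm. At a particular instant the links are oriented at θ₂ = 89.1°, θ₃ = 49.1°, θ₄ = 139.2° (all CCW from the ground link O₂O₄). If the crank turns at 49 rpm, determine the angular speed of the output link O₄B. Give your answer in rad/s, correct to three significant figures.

0.948

ω₂ = 5.131 rad/s (from 49 rpm).
Differentiating the loop-closure r₂e^{iθ₂}+r₃e^{iθ₃}=r₁+r₄e^{iθ₄} gives r₂ω₂e^{iθ₂}+r₃ω₃e^{iθ₃}=r₄ω₄e^{iθ₄}.
Eliminating the other unknown: ω₄ = r₂ω₂ sin(θ₂−θ₃) / [r₄ sin(θ₄−θ₃)].
Numerator sine = +0.64279; denominator sine = +1.00000.
Result = 0.0944·5.131·(+0.64279) / (0.3283·(+1.00000)) = +0.94841 rad/s; magnitude 0.94841 rad/s.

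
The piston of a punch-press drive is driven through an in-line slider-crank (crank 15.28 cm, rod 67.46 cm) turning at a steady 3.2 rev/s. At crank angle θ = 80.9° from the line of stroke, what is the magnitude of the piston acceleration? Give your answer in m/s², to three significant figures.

3.85

ω = 2π·3.2 = 20.11 rad/s
x(θ) = r cosθ + √(L² − r² sin²θ); with ω constant, a = ω²·d²x/dθ².
d²x/dθ² = −r cosθ − r²(cos2θ)/√u − r⁴ sin²2θ/(4u^{3/2}),  u = L² − r² sin²θ = 0.432321 m².
Substituting r = 0.1528 m, L = 0.6746 m, θ = 80.9°: d²x/dθ² = +0.0095196 m.
a = ω²·d²x/dθ² = (20.11)²·(+0.0095196) = +3.8484 m/s²;  |a| = 3.8484 m/s².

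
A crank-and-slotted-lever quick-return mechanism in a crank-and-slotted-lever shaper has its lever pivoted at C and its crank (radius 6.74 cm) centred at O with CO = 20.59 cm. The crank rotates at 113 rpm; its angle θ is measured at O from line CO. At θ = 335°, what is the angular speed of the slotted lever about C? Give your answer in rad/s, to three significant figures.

ω = 11.83 rad/s (from 113 rpm).
Crank pin A relative to C: A = (d + r cosθ, r sinθ); lever angle φ = atan2(r sinθ, d + r cosθ).
Differentiating tanφ: φ̇ = rω(d cosθ + r)/(d² + r² + 2dr cosθ).
d² + r² + 2dr cosθ = |CA|² = 0.0720924 m²;  d cosθ + r = +0.25401 m.
|ω_lever| = |0.0674·11.83·+0.25401| / 0.0720924 = 2.8101 rad/s.

2.81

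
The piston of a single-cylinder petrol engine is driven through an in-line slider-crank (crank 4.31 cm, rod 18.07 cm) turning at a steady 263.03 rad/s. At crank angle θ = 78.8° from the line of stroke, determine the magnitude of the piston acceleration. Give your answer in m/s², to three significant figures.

ω = 263 rad/s
x(θ) = r cosθ + √(L² − r² sin²θ); with ω constant, a = ω²·d²x/dθ².
d²x/dθ² = −r cosθ − r²(cos2θ)/√u − r⁴ sin²2θ/(4u^{3/2}),  u = L² − r² sin²θ = 0.030865 m².
Substituting r = 0.0431 m, L = 0.1807 m, θ = 78.8°: d²x/dθ² = +0.0013811 m.
a = ω²·d²x/dθ² = (263)²·(+0.0013811) = +95.555 m/s²;  |a| = 95.555 m/s².

95.6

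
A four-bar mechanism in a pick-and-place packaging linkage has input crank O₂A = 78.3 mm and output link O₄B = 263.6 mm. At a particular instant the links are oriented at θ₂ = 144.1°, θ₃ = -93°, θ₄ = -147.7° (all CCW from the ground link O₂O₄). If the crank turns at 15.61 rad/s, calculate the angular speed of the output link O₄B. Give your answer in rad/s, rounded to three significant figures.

4.77

ω₂ = 15.61 rad/s
Differentiating the loop-closure r₂e^{iθ₂}+r₃e^{iθ₃}=r₁+r₄e^{iθ₄} gives r₂ω₂e^{iθ₂}+r₃ω₃e^{iθ₃}=r₄ω₄e^{iθ₄}.
Eliminating the other unknown: ω₄ = r₂ω₂ sin(θ₂−θ₃) / [r₄ sin(θ₄−θ₃)].
Numerator sine = -0.83962; denominator sine = -0.81614.
Result = 0.0783·15.61·(-0.83962) / (0.2636·(-0.81614)) = +4.7702 rad/s; magnitude 4.7702 rad/s.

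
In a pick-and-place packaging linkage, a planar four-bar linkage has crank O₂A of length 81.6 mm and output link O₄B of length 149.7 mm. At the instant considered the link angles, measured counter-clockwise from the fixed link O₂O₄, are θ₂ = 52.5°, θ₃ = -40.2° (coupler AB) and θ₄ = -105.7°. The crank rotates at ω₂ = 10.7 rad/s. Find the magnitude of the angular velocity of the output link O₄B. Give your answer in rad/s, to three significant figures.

6.40

ω₂ = 10.7 rad/s
Differentiating the loop-closure r₂e^{iθ₂}+r₃e^{iθ₃}=r₁+r₄e^{iθ₄} gives r₂ω₂e^{iθ₂}+r₃ω₃e^{iθ₃}=r₄ω₄e^{iθ₄}.
Eliminating the other unknown: ω₄ = r₂ω₂ sin(θ₂−θ₃) / [r₄ sin(θ₄−θ₃)].
Numerator sine = +0.99889; denominator sine = -0.90996.
Result = 0.0816·10.7·(+0.99889) / (0.1497·(-0.90996)) = -6.4025 rad/s; magnitude 6.4025 rad/s.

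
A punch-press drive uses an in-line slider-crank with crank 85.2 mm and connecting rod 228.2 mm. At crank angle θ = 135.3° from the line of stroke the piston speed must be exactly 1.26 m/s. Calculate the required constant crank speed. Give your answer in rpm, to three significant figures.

For an in-line slider-crank, |v_piston| = rω|sinθ|·[1 + r cosθ/√(L² − r² sin²θ)].
With r = 0.0852 m, L = 0.2282 m, θ = 135.3°: the bracketed kinematic factor |dx/dθ| = 0.043447 m.
ω = v/|dx/dθ| = 1.26/0.043447 = 29.001 rad/s.
N = 60ω/(2π) = 276.94 rpm.

277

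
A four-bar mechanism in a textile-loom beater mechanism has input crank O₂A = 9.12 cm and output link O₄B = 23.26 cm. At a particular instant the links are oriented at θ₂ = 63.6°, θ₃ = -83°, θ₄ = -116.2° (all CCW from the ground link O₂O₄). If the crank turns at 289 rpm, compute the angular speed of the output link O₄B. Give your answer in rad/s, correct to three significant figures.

11.9

ω₂ = 30.26 rad/s (from 289 rpm).
Differentiating the loop-closure r₂e^{iθ₂}+r₃e^{iθ₃}=r₁+r₄e^{iθ₄} gives r₂ω₂e^{iθ₂}+r₃ω₃e^{iθ₃}=r₄ω₄e^{iθ₄}.
Eliminating the other unknown: ω₄ = r₂ω₂ sin(θ₂−θ₃) / [r₄ sin(θ₄−θ₃)].
Numerator sine = +0.55048; denominator sine = -0.54756.
Result = 0.0912·30.26·(+0.55048) / (0.2326·(-0.54756)) = -11.929 rad/s; magnitude 11.929 rad/s.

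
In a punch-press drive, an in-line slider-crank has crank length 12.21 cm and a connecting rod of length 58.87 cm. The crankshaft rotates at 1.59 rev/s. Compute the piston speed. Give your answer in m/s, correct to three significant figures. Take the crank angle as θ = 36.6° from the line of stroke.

0.849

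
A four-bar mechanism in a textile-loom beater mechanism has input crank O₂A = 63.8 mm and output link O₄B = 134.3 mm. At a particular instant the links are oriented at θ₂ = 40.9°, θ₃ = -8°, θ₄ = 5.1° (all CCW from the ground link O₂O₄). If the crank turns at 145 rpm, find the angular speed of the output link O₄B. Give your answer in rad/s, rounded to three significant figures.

24.0

ω₂ = 15.18 rad/s (from 145 rpm).
Differentiating the loop-closure r₂e^{iθ₂}+r₃e^{iθ₃}=r₁+r₄e^{iθ₄} gives r₂ω₂e^{iθ₂}+r₃ω₃e^{iθ₃}=r₄ω₄e^{iθ₄}.
Eliminating the other unknown: ω₄ = r₂ω₂ sin(θ₂−θ₃) / [r₄ sin(θ₄−θ₃)].
Numerator sine = +0.75356; denominator sine = +0.22665.
Result = 0.0638·15.18·(+0.75356) / (0.1343·(+0.22665)) = +23.983 rad/s; magnitude 23.983 rad/s.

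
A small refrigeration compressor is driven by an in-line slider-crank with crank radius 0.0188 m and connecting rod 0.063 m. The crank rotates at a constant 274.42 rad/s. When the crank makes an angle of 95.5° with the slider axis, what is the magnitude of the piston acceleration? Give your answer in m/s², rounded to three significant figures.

570

ω = 274.4 rad/s
x(θ) = r cosθ + √(L² − r² sin²θ); with ω constant, a = ω²·d²x/dθ².
d²x/dθ² = −r cosθ − r²(cos2θ)/√u − r⁴ sin²2θ/(4u^{3/2}),  u = L² − r² sin²θ = 0.00361881 m².
Substituting r = 0.0188 m, L = 0.063 m, θ = 95.5°: d²x/dθ² = +0.0075641 m.
a = ω²·d²x/dθ² = (274.4)²·(+0.0075641) = +569.62 m/s²;  |a| = 569.62 m/s².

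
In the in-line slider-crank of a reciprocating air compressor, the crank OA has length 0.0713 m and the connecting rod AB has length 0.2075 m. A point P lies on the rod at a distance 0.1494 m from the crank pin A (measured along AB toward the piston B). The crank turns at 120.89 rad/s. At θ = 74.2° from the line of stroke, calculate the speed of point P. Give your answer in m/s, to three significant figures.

8.91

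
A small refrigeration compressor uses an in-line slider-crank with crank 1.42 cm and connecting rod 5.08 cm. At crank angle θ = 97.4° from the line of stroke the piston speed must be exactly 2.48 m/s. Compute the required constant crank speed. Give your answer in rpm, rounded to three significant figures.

For an in-line slider-crank, |v_piston| = rω|sinθ|·[1 + r cosθ/√(L² − r² sin²θ)].
With r = 0.0142 m, L = 0.0508 m, θ = 97.4°: the bracketed kinematic factor |dx/dθ| = 0.013554 m.
ω = v/|dx/dθ| = 2.48/0.013554 = 182.97 rad/s.
N = 60ω/(2π) = 1747.2 rpm.

1750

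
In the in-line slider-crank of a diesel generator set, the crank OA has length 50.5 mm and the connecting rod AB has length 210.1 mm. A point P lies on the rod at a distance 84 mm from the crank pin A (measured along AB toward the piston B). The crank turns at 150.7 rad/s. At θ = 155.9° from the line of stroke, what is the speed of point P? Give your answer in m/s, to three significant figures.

ω = 150.7 rad/s.  Crank-pin speed |V_A| = rω = 7.6103 m/s, perpendicular to OA.
Rod angle: sinφ = −(r/L) sinθ ⇒ φ = -5.632°; ω_rod = −rω cosθ/√(L²−r²sin²θ) = +33.226 rad/s.
V_P = V_A + ω_rod × AP, with AP = 0.084 m along the rod.
Components: V_Px = −rω sinθ − a·ω_rod·sinφ = -2.8336 m/s;  V_Py = rω cosθ + a·ω_rod·cosφ = -4.1695 m/s.
|V_P| = √(V_Px² + V_Py²) = 5.0413 m/s.

5.04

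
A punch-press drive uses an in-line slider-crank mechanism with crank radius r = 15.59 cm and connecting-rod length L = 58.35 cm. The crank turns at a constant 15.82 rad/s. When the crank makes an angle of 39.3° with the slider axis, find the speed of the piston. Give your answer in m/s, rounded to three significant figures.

ω = 15.82 rad/s
For an in-line slider-crank, x = r cosθ + √(L² − r² sin²θ), so v = −rω sinθ·[1 + r cosθ/√(L² − r² sin²θ)].
With r = 0.1559 m, L = 0.5835 m, θ = 39.3°: √(L² − r² sin²θ) = 0.57508 m.
v = −0.1559·15.82·0.63338·[1 + 0.1559·0.77384/0.57508] = -1.8898 m/s.
|v| = 1.8898 m/s.

1.89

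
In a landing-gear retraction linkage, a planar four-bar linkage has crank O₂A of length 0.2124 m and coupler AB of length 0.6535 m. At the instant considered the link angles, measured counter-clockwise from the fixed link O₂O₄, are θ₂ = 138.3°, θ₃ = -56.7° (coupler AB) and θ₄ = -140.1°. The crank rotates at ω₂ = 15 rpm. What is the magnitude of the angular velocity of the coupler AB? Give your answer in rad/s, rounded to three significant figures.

0.508

ω₂ = 1.571 rad/s (from 15 rpm).
Differentiating the loop-closure r₂e^{iθ₂}+r₃e^{iθ₃}=r₁+r₄e^{iθ₄} gives r₂ω₂e^{iθ₂}+r₃ω₃e^{iθ₃}=r₄ω₄e^{iθ₄}.
Eliminating the other unknown: ω₃ = r₂ω₂ sin(θ₄−θ₂) / [r₃ sin(θ₃−θ₄)].
Numerator sine = +0.98927; denominator sine = +0.99337.
Result = 0.2124·1.571·(+0.98927) / (0.6535·(+0.99337)) = +0.50843 rad/s; magnitude 0.50843 rad/s.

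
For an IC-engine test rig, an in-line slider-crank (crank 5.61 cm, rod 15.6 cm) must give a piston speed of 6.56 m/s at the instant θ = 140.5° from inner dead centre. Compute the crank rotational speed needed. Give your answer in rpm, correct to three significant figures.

2460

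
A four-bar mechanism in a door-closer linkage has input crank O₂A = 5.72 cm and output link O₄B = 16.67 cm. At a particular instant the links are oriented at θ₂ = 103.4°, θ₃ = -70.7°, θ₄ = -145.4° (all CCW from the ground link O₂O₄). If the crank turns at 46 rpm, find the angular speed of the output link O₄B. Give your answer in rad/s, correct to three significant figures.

0.176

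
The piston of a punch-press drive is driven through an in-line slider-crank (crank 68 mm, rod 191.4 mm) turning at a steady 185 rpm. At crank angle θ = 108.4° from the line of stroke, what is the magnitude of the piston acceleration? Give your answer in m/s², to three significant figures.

ω = 2π·185/60 = 19.37 rad/s
x(θ) = r cosθ + √(L² − r² sin²θ); with ω constant, a = ω²·d²x/dθ².
d²x/dθ² = −r cosθ − r²(cos2θ)/√u − r⁴ sin²2θ/(4u^{3/2}),  u = L² − r² sin²θ = 0.0324707 m².
Substituting r = 0.068 m, L = 0.1914 m, θ = 108.4°: d²x/dθ² = +0.041684 m.
a = ω²·d²x/dθ² = (19.37)²·(+0.041684) = +15.645 m/s²;  |a| = 15.645 m/s².

15.6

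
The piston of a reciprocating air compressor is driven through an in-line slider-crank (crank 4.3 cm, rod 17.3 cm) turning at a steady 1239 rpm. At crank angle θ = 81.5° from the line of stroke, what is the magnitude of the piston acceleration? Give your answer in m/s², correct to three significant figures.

70.3

ω = 2π·1239/60 = 129.7 rad/s
x(θ) = r cosθ + √(L² − r² sin²θ); with ω constant, a = ω²·d²x/dθ².
d²x/dθ² = −r cosθ − r²(cos2θ)/√u − r⁴ sin²2θ/(4u^{3/2}),  u = L² − r² sin²θ = 0.0281204 m².
Substituting r = 0.043 m, L = 0.173 m, θ = 81.5°: d²x/dθ² = +0.0041731 m.
a = ω²·d²x/dθ² = (129.7)²·(+0.0041731) = +70.252 m/s²;  |a| = 70.252 m/s².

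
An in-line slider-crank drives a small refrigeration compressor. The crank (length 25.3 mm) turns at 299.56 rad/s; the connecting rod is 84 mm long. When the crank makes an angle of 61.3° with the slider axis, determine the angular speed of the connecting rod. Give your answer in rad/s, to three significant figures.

ω = 299.6 rad/s
The rod makes angle φ with the slider axis where L sinφ = r sinθ; differentiating, L cosφ·φ̇ = r ω cosθ.
L cosφ = √(L² − r² sin²θ) = 0.081016 m.
|ω_rod| = r ω |cosθ| / √(L² − r² sin²θ) = 0.0253·299.6·0.48022/0.081016 = 44.924 rad/s.

44.9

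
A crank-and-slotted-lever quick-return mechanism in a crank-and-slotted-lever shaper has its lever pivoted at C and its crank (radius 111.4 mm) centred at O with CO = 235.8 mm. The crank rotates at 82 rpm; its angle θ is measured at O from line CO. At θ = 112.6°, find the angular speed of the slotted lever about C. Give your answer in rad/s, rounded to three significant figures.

0.416

ω = 8.587 rad/s (from 82 rpm).
Crank pin A relative to C: A = (d + r cosθ, r sinθ); lever angle φ = atan2(r sinθ, d + r cosθ).
Differentiating tanφ: φ̇ = rω(d cosθ + r)/(d² + r² + 2dr cosθ).
d² + r² + 2dr cosθ = |CA|² = 0.0478222 m²;  d cosθ + r = +0.020783 m.
|ω_lever| = |0.1114·8.587·+0.020783| / 0.0478222 = 0.41573 rad/s.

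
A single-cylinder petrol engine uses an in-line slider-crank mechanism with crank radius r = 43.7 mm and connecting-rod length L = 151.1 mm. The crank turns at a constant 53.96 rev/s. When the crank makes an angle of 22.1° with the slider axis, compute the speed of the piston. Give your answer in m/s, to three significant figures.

ω = 2π·54 = 339 rad/s
For an in-line slider-crank, x = r cosθ + √(L² − r² sin²θ), so v = −rω sinθ·[1 + r cosθ/√(L² − r² sin²θ)].
With r = 0.0437 m, L = 0.1511 m, θ = 22.1°: √(L² − r² sin²θ) = 0.1502 m.
v = −0.0437·339·0.37622·[1 + 0.0437·0.92653/0.1502] = -7.0768 m/s.
|v| = 7.0768 m/s.

7.08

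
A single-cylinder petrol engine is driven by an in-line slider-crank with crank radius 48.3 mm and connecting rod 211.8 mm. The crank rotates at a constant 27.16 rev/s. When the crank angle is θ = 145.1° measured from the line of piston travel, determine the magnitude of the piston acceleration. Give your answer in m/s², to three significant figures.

ω = 2π·27.2 = 170.7 rad/s
x(θ) = r cosθ + √(L² − r² sin²θ); with ω constant, a = ω²·d²x/dθ².
d²x/dθ² = −r cosθ − r²(cos2θ)/√u − r⁴ sin²2θ/(4u^{3/2}),  u = L² − r² sin²θ = 0.0440956 m².
Substituting r = 0.0483 m, L = 0.2118 m, θ = 145.1°: d²x/dθ² = +0.035648 m.
a = ω²·d²x/dθ² = (170.7)²·(+0.035648) = +1038.1 m/s²;  |a| = 1038.1 m/s².

1040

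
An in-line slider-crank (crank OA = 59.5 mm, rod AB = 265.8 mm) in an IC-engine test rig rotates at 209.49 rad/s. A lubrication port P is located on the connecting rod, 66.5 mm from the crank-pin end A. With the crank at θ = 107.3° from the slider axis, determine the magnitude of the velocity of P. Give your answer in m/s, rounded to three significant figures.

12.0

ω = 209.5 rad/s.  Crank-pin speed |V_A| = rω = 12.465 m/s, perpendicular to OA.
Rod angle: sinφ = −(r/L) sinθ ⇒ φ = -12.341°; ω_rod = −rω cosθ/√(L²−r²sin²θ) = +14.275 rad/s.
V_P = V_A + ω_rod × AP, with AP = 0.0665 m along the rod.
Components: V_Px = −rω sinθ − a·ω_rod·sinφ = -11.698 m/s;  V_Py = rω cosθ + a·ω_rod·cosφ = -2.7793 m/s.
|V_P| = √(V_Px² + V_Py²) = 12.024 m/s.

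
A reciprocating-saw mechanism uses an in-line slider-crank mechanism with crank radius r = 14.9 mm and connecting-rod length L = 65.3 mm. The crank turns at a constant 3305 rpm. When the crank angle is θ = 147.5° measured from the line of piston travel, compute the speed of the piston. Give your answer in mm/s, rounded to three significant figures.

2230

ω = 2π·3305/60 = 346.1 rad/s
For an in-line slider-crank, x = r cosθ + √(L² − r² sin²θ), so v = −rω sinθ·[1 + r cosθ/√(L² − r² sin²θ)].
With r = 0.0149 m, L = 0.0653 m, θ = 147.5°: √(L² − r² sin²θ) = 0.064807 m.
v = −0.0149·346.1·0.53730·[1 + 0.0149·-0.84339/0.064807] = -2.2335 m/s.
|v| = 2.2335 m/s = 2233.5 mm/s.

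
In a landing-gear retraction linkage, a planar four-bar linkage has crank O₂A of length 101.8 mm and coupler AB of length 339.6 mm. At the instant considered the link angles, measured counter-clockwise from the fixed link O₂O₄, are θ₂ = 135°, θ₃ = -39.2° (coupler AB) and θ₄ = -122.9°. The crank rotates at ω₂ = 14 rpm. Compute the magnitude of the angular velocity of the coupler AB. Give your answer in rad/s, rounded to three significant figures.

0.432

ω₂ = 1.466 rad/s (from 14 rpm).
Differentiating the loop-closure r₂e^{iθ₂}+r₃e^{iθ₃}=r₁+r₄e^{iθ₄} gives r₂ω₂e^{iθ₂}+r₃ω₃e^{iθ₃}=r₄ω₄e^{iθ₄}.
Eliminating the other unknown: ω₃ = r₂ω₂ sin(θ₄−θ₂) / [r₃ sin(θ₃−θ₄)].
Numerator sine = +0.97778; denominator sine = +0.99396.
Result = 0.1018·1.466·(+0.97778) / (0.3396·(+0.99396)) = +0.43232 rad/s; magnitude 0.43232 rad/s.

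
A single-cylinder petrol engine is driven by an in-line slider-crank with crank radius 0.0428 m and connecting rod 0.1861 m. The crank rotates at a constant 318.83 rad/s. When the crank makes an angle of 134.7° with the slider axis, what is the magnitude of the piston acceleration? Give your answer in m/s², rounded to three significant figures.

3060

ω = 318.8 rad/s
x(θ) = r cosθ + √(L² − r² sin²θ); with ω constant, a = ω²·d²x/dθ².
d²x/dθ² = −r cosθ − r²(cos2θ)/√u − r⁴ sin²2θ/(4u^{3/2}),  u = L² − r² sin²θ = 0.0337077 m².
Substituting r = 0.0428 m, L = 0.1861 m, θ = 134.7°: d²x/dθ² = +0.030074 m.
a = ω²·d²x/dθ² = (318.8)²·(+0.030074) = +3057.1 m/s²;  |a| = 3057.1 m/s².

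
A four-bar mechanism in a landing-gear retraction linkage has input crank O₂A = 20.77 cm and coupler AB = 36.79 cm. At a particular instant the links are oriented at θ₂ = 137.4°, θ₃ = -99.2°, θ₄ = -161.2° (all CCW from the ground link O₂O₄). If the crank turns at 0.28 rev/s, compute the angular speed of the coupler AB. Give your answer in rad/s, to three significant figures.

ω₂ = 1.759 rad/s (from 0.28 rev/s).
Differentiating the loop-closure r₂e^{iθ₂}+r₃e^{iθ₃}=r₁+r₄e^{iθ₄} gives r₂ω₂e^{iθ₂}+r₃ω₃e^{iθ₃}=r₄ω₄e^{iθ₄}.
Eliminating the other unknown: ω₃ = r₂ω₂ sin(θ₄−θ₂) / [r₃ sin(θ₃−θ₄)].
Numerator sine = +0.87798; denominator sine = +0.88295.
Result = 0.2077·1.759·(+0.87798) / (0.3679·(+0.88295)) = +0.98763 rad/s; magnitude 0.98763 rad/s.

0.988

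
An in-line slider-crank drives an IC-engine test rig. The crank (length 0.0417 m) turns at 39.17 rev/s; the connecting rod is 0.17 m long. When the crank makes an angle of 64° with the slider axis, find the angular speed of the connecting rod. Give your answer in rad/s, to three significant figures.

27.1

ω = 246.1 rad/s (converted from 39.17 rev/s).
The rod makes angle φ with the slider axis where L sinφ = r sinθ; differentiating, L cosφ·φ̇ = r ω cosθ.
L cosφ = √(L² − r² sin²θ) = 0.16582 m.
|ω_rod| = r ω |cosθ| / √(L² − r² sin²θ) = 0.0417·246.1·0.43837/0.16582 = 27.132 rad/s.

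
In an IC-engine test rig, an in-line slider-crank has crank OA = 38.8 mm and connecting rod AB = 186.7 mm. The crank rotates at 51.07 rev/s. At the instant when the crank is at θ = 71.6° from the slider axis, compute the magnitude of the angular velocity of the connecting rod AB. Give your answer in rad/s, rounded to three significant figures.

21.5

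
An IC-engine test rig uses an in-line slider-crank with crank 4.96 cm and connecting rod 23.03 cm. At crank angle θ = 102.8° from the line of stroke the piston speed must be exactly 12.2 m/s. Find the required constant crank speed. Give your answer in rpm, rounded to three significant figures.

2530

For an in-line slider-crank, |v_piston| = rω|sinθ|·[1 + r cosθ/√(L² − r² sin²θ)].
With r = 0.0496 m, L = 0.2303 m, θ = 102.8°: the bracketed kinematic factor |dx/dθ| = 0.046007 m.
ω = v/|dx/dθ| = 12.2/0.046007 = 265.18 rad/s.
N = 60ω/(2π) = 2532.3 rpm.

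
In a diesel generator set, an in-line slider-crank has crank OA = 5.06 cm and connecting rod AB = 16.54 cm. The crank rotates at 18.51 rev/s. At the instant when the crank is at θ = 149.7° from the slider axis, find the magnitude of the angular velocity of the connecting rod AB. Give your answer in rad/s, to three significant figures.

ω = 116.3 rad/s (converted from 18.51 rev/s).
The rod makes angle φ with the slider axis where L sinφ = r sinθ; differentiating, L cosφ·φ̇ = r ω cosθ.
L cosφ = √(L² − r² sin²θ) = 0.16342 m.
|ω_rod| = r ω |cosθ| / √(L² − r² sin²θ) = 0.0506·116.3·0.86340/0.16342 = 31.092 rad/s.

31.1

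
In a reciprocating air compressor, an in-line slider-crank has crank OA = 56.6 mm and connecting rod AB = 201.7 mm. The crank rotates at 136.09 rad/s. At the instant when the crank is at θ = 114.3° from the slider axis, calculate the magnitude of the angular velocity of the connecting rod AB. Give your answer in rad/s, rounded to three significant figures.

16.3

ω = 136.1 rad/s
The rod makes angle φ with the slider axis where L sinφ = r sinθ; differentiating, L cosφ·φ̇ = r ω cosθ.
L cosφ = √(L² − r² sin²θ) = 0.19499 m.
|ω_rod| = r ω |cosθ| / √(L² − r² sin²θ) = 0.0566·136.1·0.41151/0.19499 = 16.256 rad/s.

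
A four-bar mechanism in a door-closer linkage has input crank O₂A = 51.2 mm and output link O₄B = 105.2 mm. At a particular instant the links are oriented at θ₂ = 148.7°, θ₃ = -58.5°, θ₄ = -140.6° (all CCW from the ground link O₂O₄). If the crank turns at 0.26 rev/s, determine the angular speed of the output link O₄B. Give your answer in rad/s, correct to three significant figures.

0.367

ω₂ = 1.634 rad/s (from 0.26 rev/s).
Differentiating the loop-closure r₂e^{iθ₂}+r₃e^{iθ₃}=r₁+r₄e^{iθ₄} gives r₂ω₂e^{iθ₂}+r₃ω₃e^{iθ₃}=r₄ω₄e^{iθ₄}.
Eliminating the other unknown: ω₄ = r₂ω₂ sin(θ₂−θ₃) / [r₄ sin(θ₄−θ₃)].
Numerator sine = -0.45710; denominator sine = -0.99051.
Result = 0.0512·1.634·(-0.45710) / (0.1052·(-0.99051)) = +0.36691 rad/s; magnitude 0.36691 rad/s.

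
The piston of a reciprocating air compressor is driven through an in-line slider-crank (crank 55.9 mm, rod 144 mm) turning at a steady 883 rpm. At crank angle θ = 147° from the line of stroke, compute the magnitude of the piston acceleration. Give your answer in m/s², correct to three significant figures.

ω = 2π·883/60 = 92.47 rad/s
x(θ) = r cosθ + √(L² − r² sin²θ); with ω constant, a = ω²·d²x/dθ².
d²x/dθ² = −r cosθ − r²(cos2θ)/√u − r⁴ sin²2θ/(4u^{3/2}),  u = L² − r² sin²θ = 0.0198091 m².
Substituting r = 0.0559 m, L = 0.144 m, θ = 147°: d²x/dθ² = +0.037121 m.
a = ω²·d²x/dθ² = (92.47)²·(+0.037121) = +317.39 m/s²;  |a| = 317.39 m/s².

317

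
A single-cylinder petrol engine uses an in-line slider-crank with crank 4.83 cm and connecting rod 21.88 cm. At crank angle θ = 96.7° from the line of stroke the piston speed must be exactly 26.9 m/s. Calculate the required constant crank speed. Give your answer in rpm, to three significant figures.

For an in-line slider-crank, |v_piston| = rω|sinθ|·[1 + r cosθ/√(L² − r² sin²θ)].
With r = 0.0483 m, L = 0.2188 m, θ = 96.7°: the bracketed kinematic factor |dx/dθ| = 0.046704 m.
ω = v/|dx/dθ| = 26.9/0.046704 = 575.97 rad/s.
N = 60ω/(2π) = 5500.1 rpm.

5500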